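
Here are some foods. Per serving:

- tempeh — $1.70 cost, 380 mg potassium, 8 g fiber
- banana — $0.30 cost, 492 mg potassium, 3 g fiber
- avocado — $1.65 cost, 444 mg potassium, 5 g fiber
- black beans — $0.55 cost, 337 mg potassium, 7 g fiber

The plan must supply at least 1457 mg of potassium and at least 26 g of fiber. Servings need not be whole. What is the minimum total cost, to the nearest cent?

$2.08

Check every corner: each single food scaled to meet both minima, and each pair solved so both constraints bind.
tempeh only: max(1457/380, 26/8) = 3.834 servings → $6.52.
banana only: max(1457/492, 26/3) = 8.667 servings → $2.60.
avocado only: max(1457/444, 26/5) = 5.2 servings → $8.58.
black beans only: max(1457/337, 26/7) = 4.323 servings → $2.38.
tempeh + banana with both tight: 3.012 servings and 0.6352 servings → $5.31.
tempeh + avocado with both tight: 2.578 servings and 1.075 servings → $6.16.
tempeh + black beans: intersection lies outside the first quadrant.
banana + avocado: intersection lies outside the first quadrant.
banana + black beans with both tight: 0.5906 servings and 3.461 servings → $2.08.
avocado + black beans with both tight: 1.01 servings and 2.993 servings → $3.31.
So the least-cost plan costs $2.08.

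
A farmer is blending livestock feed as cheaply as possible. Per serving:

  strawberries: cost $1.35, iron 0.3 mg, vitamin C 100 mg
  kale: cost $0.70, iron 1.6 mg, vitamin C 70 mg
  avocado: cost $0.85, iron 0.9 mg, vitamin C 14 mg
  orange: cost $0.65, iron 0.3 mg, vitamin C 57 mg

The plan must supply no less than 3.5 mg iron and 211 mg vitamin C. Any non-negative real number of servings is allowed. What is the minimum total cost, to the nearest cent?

With two linear requirements the optimum uses one or two foods; enumerate the corners.
strawberries only: max(3.5/0.3, 211/100) = 11.67 servings → $15.75.
kale only: max(3.5/1.6, 211/70) = 3.014 servings → $2.11.
avocado only: max(3.5/0.9, 211/14) = 15.07 servings → $12.81.
orange only: max(3.5/0.3, 211/57) = 11.67 servings → $7.58.
strawberries + kale with both tight: 0.6662 servings and 2.063 servings → $2.34.
strawberries + avocado with both tight: 1.642 servings and 3.341 servings → $5.06.
strawberries + orange with both targets exact would need a negative amount; discard.
kale + avocado: intersection lies outside the first quadrant.
kale + orange with both tight: 1.94 servings and 1.319 servings → $2.22.
avocado + orange with both tight: 2.892 servings and 2.992 servings → $4.40.
Cheapest feasible corner: $2.11.

$2.11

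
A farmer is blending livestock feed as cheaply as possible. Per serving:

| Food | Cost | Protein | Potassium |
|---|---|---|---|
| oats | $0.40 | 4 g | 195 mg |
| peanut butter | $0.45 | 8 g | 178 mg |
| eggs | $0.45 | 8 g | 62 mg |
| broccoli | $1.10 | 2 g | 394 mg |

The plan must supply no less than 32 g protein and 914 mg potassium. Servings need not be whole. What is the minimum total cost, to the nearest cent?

Minimising a linear cost over {protein ≥ 32, potassium ≥ 914, servings ≥ 0} — the optimum is at a vertex, using one or two foods.
oats only: max(32/4, 914/195) = 8 servings → $3.20.
peanut butter only: max(32/8, 914/178) = 5.135 servings → $2.31.
eggs only: max(32/8, 914/62) = 14.74 servings → $6.63.
broccoli only: max(32/2, 914/394) = 16 servings → $17.60.
oats + peanut butter with both tight: 1.906 servings and 3.047 servings → $2.13.
oats + eggs with both tight: 4.061 servings and 1.97 servings → $2.51.
oats + broccoli: intersection lies outside the first quadrant.
peanut butter + eggs: intersection lies outside the first quadrant.
peanut butter + broccoli with both tight: 3.856 servings and 0.578 servings → $2.37.
eggs + broccoli with both tight: 3.56 servings and 1.76 servings → $3.54.
So the least-cost plan costs $2.13.

$2.13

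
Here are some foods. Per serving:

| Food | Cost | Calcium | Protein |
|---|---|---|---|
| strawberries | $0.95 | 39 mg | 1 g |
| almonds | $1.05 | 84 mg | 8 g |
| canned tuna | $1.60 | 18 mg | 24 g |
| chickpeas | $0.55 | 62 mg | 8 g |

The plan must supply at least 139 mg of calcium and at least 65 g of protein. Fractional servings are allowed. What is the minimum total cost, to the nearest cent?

strawberries only: max(139/39, 65/1) = 65 servings → $61.75.
almonds only: max(139/84, 65/8) = 8.125 servings → $8.53.
canned tuna only: max(139/18, 65/24) = 7.722 servings → $12.36.
chickpeas only: max(139/62, 65/8) = 8.125 servings → $4.47.
strawberries + almonds: intersection lies outside the first quadrant.
strawberries + canned tuna with both tight: 2.359 servings and 2.61 servings → $6.42.
strawberries + chickpeas with both targets exact would need a negative amount; discard.
almonds + canned tuna with both tight: 1.157 servings and 2.323 servings → $4.93.
almonds + chickpeas: the both-tight solution has a negative serving — not a feasible corner.
canned tuna + chickpeas with both tight: 2.171 servings and 1.612 servings → $4.36.
Cheapest feasible corner: $4.36.

$4.36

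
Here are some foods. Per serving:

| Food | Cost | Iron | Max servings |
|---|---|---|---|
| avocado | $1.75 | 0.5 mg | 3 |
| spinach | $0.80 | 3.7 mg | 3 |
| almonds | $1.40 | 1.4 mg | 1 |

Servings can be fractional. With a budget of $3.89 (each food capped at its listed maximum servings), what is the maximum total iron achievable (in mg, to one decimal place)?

Iron per dollar: spinach 4.625, almonds 1, avocado 0.2857.
Take 3 servings of spinach: spends $2.40, +11.1 mg iron (running total 11.1 mg).
Take 1 serving of almonds: spends $1.40, +1.4 mg iron (running total 12.5 mg).
Take 0.05143 servings of avocado: spends $0.09, +0.0 mg iron (running total 12.5 mg).
Greedy by best ratio exhausts the cost allowance optimally: 12.5 mg.

12.5 mg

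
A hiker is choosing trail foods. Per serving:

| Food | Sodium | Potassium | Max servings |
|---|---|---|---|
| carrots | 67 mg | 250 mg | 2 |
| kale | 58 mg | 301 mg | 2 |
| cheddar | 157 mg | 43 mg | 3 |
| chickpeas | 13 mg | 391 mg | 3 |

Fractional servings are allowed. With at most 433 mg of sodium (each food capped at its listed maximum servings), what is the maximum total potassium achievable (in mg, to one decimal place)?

Potassium per mg sodium: chickpeas 30.08, kale 5.19, carrots 3.731, cheddar 0.2739.
Take 3 servings of chickpeas: uses 39 mg sodium, +1173.0 mg potassium (running total 1173.0 mg).
Take 2 servings of kale: uses 116 mg sodium, +602.0 mg potassium (running total 1775.0 mg).
Take 2 servings of carrots: uses 134 mg sodium, +500.0 mg potassium (running total 2275.0 mg).
Take 0.9172 servings of cheddar: uses 144 mg sodium, +39.4 mg potassium (running total 2314.4 mg).
Greedy by best ratio exhausts the sodium allowance optimally: 2314.4 mg.

2314.4 mg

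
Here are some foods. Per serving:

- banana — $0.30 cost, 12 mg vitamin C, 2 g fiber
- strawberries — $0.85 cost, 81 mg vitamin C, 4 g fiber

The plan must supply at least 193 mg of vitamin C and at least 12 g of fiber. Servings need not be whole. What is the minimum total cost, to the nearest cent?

banana only: max(193/12, 12/2) = 16.08 servings → $4.83.
strawberries only: max(193/81, 12/4) = 3 servings → $2.55.
banana + strawberries with both tight: 1.754 servings and 2.123 servings → $2.33.
The minimum over all feasible corners is $2.33.

$2.33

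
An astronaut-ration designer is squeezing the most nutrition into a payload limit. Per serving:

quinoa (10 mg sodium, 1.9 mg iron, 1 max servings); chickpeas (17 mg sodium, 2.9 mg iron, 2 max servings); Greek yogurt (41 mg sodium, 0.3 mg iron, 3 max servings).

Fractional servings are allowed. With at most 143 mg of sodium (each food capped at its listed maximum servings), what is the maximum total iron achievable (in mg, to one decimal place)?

Iron per mg sodium: quinoa 0.19, chickpeas 0.1706, Greek yogurt 0.007317.
Take 1 serving of quinoa: uses 10 mg sodium, +1.9 mg iron (running total 1.9 mg).
Take 2 servings of chickpeas: uses 34 mg sodium, +5.8 mg iron (running total 7.7 mg).
Take 2.415 servings of Greek yogurt: uses 99 mg sodium, +0.7 mg iron (running total 8.4 mg).
Greedy by best ratio exhausts the sodium allowance optimally: 8.4 mg.

8.4 mg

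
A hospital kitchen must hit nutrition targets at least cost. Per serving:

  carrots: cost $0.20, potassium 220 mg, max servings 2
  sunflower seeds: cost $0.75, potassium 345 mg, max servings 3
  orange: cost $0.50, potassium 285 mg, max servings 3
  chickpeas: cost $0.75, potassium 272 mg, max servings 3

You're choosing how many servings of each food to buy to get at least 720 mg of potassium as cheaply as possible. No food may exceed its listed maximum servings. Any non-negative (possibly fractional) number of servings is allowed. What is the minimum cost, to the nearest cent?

$0.89

Cost per mg of potassium: carrots $0.0009, orange $0.0018, sunflower seeds $0.0022, chickpeas $0.0028.
Take 2 servings of carrots: +440.0 mg potassium for $0.40 (total $0.40, still need 280.0 mg).
Take 0.9825 servings of orange: +280.0 mg potassium for $0.49 (total $0.89, still need 0.0 mg).
Filling from the cheapest source first is optimal under one linear minimum: $0.89.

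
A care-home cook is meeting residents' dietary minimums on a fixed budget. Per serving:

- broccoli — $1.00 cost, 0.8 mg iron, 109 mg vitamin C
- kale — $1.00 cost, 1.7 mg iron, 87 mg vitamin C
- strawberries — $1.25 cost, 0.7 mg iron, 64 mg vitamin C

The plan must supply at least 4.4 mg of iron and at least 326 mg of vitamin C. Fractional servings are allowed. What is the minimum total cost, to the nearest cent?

$3.37

Two binding constraints pin down two serving amounts, so the optimal mix uses at most two foods. The candidates are each food alone (scaled to the tighter of iron/vitamin C) and each pair with both constraints tight.
broccoli only: max(4.4/0.8, 326/109) = 5.5 servings → $5.50.
kale only: max(4.4/1.7, 326/87) = 3.747 servings → $3.75.
strawberries only: max(4.4/0.7, 326/64) = 6.286 servings → $7.86.
broccoli + kale with both tight: 1.481 servings and 1.891 servings → $3.37.
broccoli + strawberries: intersection lies outside the first quadrant.
kale + strawberries with both tight: 1.115 servings and 3.578 servings → $5.59.
Cheapest feasible corner: $3.37.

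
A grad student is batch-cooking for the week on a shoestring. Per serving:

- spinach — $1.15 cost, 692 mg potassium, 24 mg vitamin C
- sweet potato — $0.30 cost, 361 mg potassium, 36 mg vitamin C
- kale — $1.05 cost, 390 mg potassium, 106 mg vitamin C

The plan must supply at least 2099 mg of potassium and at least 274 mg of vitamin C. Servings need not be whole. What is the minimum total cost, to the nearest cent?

At the optimum either one food covers both requirements or two foods hit both targets exactly; no other combination can be cheaper.
spinach only: max(2099/692, 274/24) = 11.42 servings → $13.13.
sweet potato only: max(2099/361, 274/36) = 7.611 servings → $2.28.
kale only: max(2099/390, 274/106) = 5.382 servings → $5.65.
spinach + sweet potato: the both-tight solution has a negative serving — not a feasible corner.
spinach + kale with both tight: 1.807 servings and 2.176 servings → $4.36.
sweet potato + kale with both tight: 4.773 servings and 0.9638 servings → $2.44.
Cheapest feasible corner: $2.28.

$2.28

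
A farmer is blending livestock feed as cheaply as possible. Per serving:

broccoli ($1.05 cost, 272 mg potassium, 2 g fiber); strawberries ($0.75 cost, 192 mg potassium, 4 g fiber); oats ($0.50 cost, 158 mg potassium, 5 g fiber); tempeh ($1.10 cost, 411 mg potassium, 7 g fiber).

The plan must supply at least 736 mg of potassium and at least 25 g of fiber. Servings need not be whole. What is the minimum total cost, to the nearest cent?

For a min-cost LP with two ≥-constraints, a basic feasible solution has at most two positive variables.
broccoli only: max(736/272, 25/2) = 12.5 servings → $13.12.
strawberries only: max(736/192, 25/4) = 6.25 servings → $4.69.
oats only: max(736/158, 25/5) = 5 servings → $2.50.
tempeh only: max(736/411, 25/7) = 3.571 servings → $3.93.
broccoli + strawberries: intersection lies outside the first quadrant.
broccoli + oats: the both-tight solution has a negative serving — not a feasible corner.
broccoli + tempeh with both targets exact would need a negative amount; discard.
strawberries + oats: intersection lies outside the first quadrant.
strawberries + tempeh: intersection lies outside the first quadrant.
oats + tempeh with both targets exact would need a negative amount; discard.
Cheapest feasible corner: $2.50.

$2.50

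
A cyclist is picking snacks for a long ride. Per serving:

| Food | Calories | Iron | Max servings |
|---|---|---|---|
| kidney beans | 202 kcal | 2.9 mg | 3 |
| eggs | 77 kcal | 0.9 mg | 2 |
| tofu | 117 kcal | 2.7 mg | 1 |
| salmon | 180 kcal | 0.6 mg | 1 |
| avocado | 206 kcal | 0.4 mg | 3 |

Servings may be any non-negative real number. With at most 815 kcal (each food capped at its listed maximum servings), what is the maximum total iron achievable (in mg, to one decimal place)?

12.5 mg

Iron per kcal: tofu 0.02308, kidney beans 0.01436, eggs 0.01169, salmon 0.003333, avocado 0.001942.
Take 1 serving of tofu: uses 117 kcal, +2.7 mg iron (running total 2.7 mg).
Take 3 servings of kidney beans: uses 606 kcal, +8.7 mg iron (running total 11.4 mg).
Take 1.195 servings of eggs: uses 92 kcal, +1.1 mg iron (running total 12.5 mg).
Filling greedily by iron-per-kcal is optimal for one linear limit, giving 12.5 mg.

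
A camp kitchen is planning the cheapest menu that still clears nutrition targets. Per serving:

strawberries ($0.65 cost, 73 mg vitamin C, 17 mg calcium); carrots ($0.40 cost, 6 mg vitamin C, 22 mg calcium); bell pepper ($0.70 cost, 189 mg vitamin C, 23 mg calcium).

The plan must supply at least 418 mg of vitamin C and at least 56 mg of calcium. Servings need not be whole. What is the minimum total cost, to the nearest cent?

strawberries only: max(418/73, 56/17) = 5.726 servings → $3.72.
carrots only: max(418/6, 56/22) = 69.67 servings → $27.87.
bell pepper only: max(418/189, 56/23) = 2.435 servings → $1.70.
strawberries + carrots with both targets exact would need a negative amount; discard.
strawberries + bell pepper with both tight: 0.6323 servings and 1.967 servings → $1.79.
carrots + bell pepper with both tight: 0.2413 servings and 2.204 servings → $1.64.
The minimum over all feasible corners is $1.64.

$1.64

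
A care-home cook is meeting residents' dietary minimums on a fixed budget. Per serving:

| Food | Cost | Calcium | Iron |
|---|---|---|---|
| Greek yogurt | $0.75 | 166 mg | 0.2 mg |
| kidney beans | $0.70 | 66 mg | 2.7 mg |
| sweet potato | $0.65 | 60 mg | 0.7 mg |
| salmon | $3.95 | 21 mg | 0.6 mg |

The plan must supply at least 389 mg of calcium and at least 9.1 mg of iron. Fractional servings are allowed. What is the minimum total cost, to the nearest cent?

$3.08

An LP optimum is at a vertex; with two nutrient constraints at most two foods are used. Check each candidate.
Greek yogurt only: max(389/166, 9.1/0.2) = 45.5 servings → $34.12.
kidney beans only: max(389/66, 9.1/2.7) = 5.894 servings → $4.13.
sweet potato only: max(389/60, 9.1/0.7) = 13 servings → $8.45.
salmon only: max(389/21, 9.1/0.6) = 18.52 servings → $73.17.
Greek yogurt + kidney beans with both tight: 1.034 servings and 3.294 servings → $3.08.
Greek yogurt + sweet potato: intersection lies outside the first quadrant.
Greek yogurt + salmon with both tight: 0.4434 servings and 15.02 servings → $59.66.
kidney beans + sweet potato with both tight: 2.364 servings and 3.883 servings → $4.18.
kidney beans + salmon with both targets exact would need a negative amount; discard.
sweet potato + salmon with both tight: 1.986 servings and 12.85 servings → $52.05.
The minimum over all feasible corners is $3.08.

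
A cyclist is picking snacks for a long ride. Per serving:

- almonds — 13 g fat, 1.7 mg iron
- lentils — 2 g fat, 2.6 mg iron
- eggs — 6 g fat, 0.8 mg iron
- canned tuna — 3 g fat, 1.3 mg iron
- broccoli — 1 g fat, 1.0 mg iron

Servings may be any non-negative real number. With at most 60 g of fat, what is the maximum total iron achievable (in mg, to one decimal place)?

78.0 mg

Iron per g fat: lentils 1.3, broccoli 1, canned tuna 0.4333, eggs 0.1333, almonds 0.1308.
With no serving limits, spend the whole fat allowance on lentils: 60 g / 2 g × 2.6 mg = 78.0 mg.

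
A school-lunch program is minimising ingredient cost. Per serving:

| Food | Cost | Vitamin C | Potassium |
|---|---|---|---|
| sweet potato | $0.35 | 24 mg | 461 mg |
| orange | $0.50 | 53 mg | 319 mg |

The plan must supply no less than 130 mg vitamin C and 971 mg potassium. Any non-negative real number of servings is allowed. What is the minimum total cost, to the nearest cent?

For a min-cost LP with two ≥-constraints, a basic feasible solution has at most two positive variables.
sweet potato only: max(130/24, 971/461) = 5.417 servings → $1.90.
orange only: max(130/53, 971/319) = 3.044 servings → $1.52.
sweet potato + orange with both tight: 0.5956 servings and 2.183 servings → $1.30.
So the least-cost plan costs $1.30.

$1.30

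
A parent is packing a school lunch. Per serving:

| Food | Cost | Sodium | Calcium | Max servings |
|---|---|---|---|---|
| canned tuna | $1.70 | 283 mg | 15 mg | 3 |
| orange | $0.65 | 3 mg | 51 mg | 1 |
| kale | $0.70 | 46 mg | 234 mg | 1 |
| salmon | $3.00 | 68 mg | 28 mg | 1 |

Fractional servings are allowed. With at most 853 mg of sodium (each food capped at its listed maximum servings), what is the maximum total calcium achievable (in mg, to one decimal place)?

Calcium per mg sodium: orange 17, kale 5.087, salmon 0.4118, canned tuna 0.053.
Take 1 serving of orange: uses 3 mg sodium, +51.0 mg calcium (running total 51.0 mg).
Take 1 serving of kale: uses 46 mg sodium, +234.0 mg calcium (running total 285.0 mg).
Take 1 serving of salmon: uses 68 mg sodium, +28.0 mg calcium (running total 313.0 mg).
Take 2.601 servings of canned tuna: uses 736 mg sodium, +39.0 mg calcium (running total 352.0 mg).
Filling greedily by calcium-per-mg sodium is optimal for one linear limit, giving 352.0 mg.

352.0 mg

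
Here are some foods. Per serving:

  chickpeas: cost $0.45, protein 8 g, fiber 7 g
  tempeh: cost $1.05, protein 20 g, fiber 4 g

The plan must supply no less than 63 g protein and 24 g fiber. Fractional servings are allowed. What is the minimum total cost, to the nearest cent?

At the optimum either one food covers both requirements or two foods hit both targets exactly; no other combination can be cheaper.
chickpeas only: max(63/8, 24/7) = 7.875 servings → $3.54.
tempeh only: max(63/20, 24/4) = 6 servings → $6.30.
chickpeas + tempeh with both tight: 2.111 servings and 2.306 servings → $3.37.
So the least-cost plan costs $3.37.

$3.37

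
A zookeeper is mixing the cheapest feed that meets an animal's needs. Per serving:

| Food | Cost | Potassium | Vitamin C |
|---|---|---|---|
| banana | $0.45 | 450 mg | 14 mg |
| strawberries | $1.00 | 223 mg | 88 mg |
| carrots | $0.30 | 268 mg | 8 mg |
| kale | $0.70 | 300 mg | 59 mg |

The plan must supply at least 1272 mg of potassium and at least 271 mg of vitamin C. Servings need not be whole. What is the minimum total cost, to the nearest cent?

$3.19

A basic optimal solution has at most two foods positive. Try each food alone and each pair with both targets met exactly.
banana only: max(1272/450, 271/14) = 19.36 servings → $8.71.
strawberries only: max(1272/223, 271/88) = 5.704 servings → $5.70.
carrots only: max(1272/268, 271/8) = 33.88 servings → $10.16.
kale only: max(1272/300, 271/59) = 4.593 servings → $3.22.
banana + strawberries with both tight: 1.412 servings and 2.855 servings → $3.49.
banana + carrots: intersection lies outside the first quadrant.
banana + kale: the both-tight solution has a negative serving — not a feasible corner.
strawberries + carrots with both tight: 2.865 servings and 2.363 servings → $3.57.
strawberries + kale with both tight: 0.4721 servings and 3.889 servings → $3.19.
carrots + kale: intersection lies outside the first quadrant.
So the least-cost plan costs $3.19.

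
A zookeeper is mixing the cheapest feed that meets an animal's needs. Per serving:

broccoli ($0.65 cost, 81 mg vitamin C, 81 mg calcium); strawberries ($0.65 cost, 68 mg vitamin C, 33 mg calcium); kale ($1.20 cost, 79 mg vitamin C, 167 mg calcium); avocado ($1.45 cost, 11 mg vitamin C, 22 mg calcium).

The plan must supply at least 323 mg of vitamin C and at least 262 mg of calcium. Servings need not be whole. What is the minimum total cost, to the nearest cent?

$2.59

For a min-cost LP with two ≥-constraints, a basic feasible solution has at most two positive variables.
broccoli only: max(323/81, 262/81) = 3.988 servings → $2.59.
strawberries only: max(323/68, 262/33) = 7.939 servings → $5.16.
kale only: max(323/79, 262/167) = 4.089 servings → $4.91.
avocado only: max(323/11, 262/22) = 29.36 servings → $42.58.
broccoli + strawberries with both tight: 2.525 servings and 1.743 servings → $2.77.
broccoli + kale: the both-tight solution has a negative serving — not a feasible corner.
broccoli + avocado: intersection lies outside the first quadrant.
strawberries + kale with both tight: 3.8 servings and 0.818 servings → $3.45.
strawberries + avocado with both tight: 3.728 servings and 6.317 servings → $11.58.
kale + avocado: the both-tight solution has a negative serving — not a feasible corner.
Cheapest feasible corner: $2.59.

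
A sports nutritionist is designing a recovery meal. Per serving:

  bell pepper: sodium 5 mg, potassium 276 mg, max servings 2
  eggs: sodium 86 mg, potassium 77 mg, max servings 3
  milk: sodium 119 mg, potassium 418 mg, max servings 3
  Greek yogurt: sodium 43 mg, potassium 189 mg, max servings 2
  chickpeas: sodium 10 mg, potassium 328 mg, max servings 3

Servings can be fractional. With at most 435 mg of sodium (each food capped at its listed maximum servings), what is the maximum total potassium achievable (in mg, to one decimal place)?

2999.4 mg

Potassium per mg sodium: bell pepper 55.2, chickpeas 32.8, Greek yogurt 4.395, milk 3.513, eggs 0.8953.
Take 2 servings of bell pepper: uses 10 mg sodium, +552.0 mg potassium (running total 552.0 mg).
Take 3 servings of chickpeas: uses 30 mg sodium, +984.0 mg potassium (running total 1536.0 mg).
Take 2 servings of Greek yogurt: uses 86 mg sodium, +378.0 mg potassium (running total 1914.0 mg).
Take 2.597 servings of milk: uses 309 mg sodium, +1085.4 mg potassium (running total 2999.4 mg).
Greedy by best ratio exhausts the sodium allowance optimally: 2999.4 mg.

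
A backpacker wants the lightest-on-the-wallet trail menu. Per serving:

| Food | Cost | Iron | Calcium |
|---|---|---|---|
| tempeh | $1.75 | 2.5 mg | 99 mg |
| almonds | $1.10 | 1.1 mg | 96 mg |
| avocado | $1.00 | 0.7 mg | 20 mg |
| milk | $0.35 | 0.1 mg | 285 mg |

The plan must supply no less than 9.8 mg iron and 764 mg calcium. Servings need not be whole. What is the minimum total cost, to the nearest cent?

$7.23

The cheapest plan sits at a corner of the feasible region — with two constraints it uses at most two foods.
tempeh only: max(9.8/2.5, 764/99) = 7.717 servings → $13.51.
almonds only: max(9.8/1.1, 764/96) = 8.909 servings → $9.80.
avocado only: max(9.8/0.7, 764/20) = 38.2 servings → $38.20.
milk only: max(9.8/0.1, 764/285) = 98 servings → $34.30.
tempeh + almonds with both tight: 0.7658 servings and 7.169 servings → $9.23.
tempeh + avocado with both targets exact would need a negative amount; discard.
tempeh + milk with both tight: 3.866 servings and 1.338 servings → $7.23.
almonds + avocado with both tight: 7.496 servings and 2.221 servings → $10.47.
almonds + milk: intersection lies outside the first quadrant.
avocado + milk with both tight: 13.75 servings and 1.715 servings → $14.36.
Cheapest feasible corner: $7.23.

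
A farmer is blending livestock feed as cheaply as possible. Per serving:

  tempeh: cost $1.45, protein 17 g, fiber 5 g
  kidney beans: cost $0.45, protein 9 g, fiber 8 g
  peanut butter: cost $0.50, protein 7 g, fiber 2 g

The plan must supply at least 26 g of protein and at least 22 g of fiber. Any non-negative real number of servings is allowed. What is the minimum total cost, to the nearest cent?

$1.30

A basic optimal solution has at most two foods positive. Try each food alone and each pair with both targets met exactly.
tempeh only: max(26/17, 22/5) = 4.4 servings → $6.38.
kidney beans only: max(26/9, 22/8) = 2.889 servings → $1.30.
peanut butter only: max(26/7, 22/2) = 11 servings → $5.50.
tempeh + kidney beans with both tight: 0.1099 servings and 2.681 servings → $1.37.
tempeh + peanut butter: intersection lies outside the first quadrant.
kidney beans + peanut butter with both tight: 2.684 servings and 0.2632 servings → $1.34.
So the least-cost plan costs $1.30.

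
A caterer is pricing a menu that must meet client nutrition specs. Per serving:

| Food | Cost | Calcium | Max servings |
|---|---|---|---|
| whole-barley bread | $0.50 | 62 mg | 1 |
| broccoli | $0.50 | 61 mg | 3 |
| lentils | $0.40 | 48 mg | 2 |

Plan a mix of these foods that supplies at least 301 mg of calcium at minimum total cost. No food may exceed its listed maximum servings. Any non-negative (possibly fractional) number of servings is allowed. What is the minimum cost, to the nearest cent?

$2.47

Cost per mg of calcium: whole-barley bread $0.0081, broccoli $0.0082, lentils $0.0083.
Take 1 serving of whole-barley bread: +62.0 mg calcium for $0.50 (total $0.50, still need 239.0 mg).
Take 3 servings of broccoli: +183.0 mg calcium for $1.50 (total $2.00, still need 56.0 mg).
Take 1.167 servings of lentils: +56.0 mg calcium for $0.47 (total $2.47, still need 0.0 mg).
Greedy by cheapest-per-mg is optimal for a single linear constraint, so the minimum cost is $2.47.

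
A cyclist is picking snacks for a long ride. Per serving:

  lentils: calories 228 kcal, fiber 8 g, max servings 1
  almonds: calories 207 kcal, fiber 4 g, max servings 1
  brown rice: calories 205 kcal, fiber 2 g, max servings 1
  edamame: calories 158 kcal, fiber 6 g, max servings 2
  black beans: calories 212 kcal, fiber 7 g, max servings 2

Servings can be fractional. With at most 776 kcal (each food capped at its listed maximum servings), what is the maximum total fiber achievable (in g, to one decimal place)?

Fiber per kcal: edamame 0.03797, lentils 0.03509, black beans 0.03302, almonds 0.01932, brown rice 0.009756.
Take 2 servings of edamame: uses 316 kcal, +12.0 g fiber (running total 12.0 g).
Take 1 serving of lentils: uses 228 kcal, +8.0 g fiber (running total 20.0 g).
Take 1.094 servings of black beans: uses 232 kcal, +7.7 g fiber (running total 27.7 g).
Filling greedily by fiber-per-kcal is optimal for one linear limit, giving 27.7 g.

27.7 g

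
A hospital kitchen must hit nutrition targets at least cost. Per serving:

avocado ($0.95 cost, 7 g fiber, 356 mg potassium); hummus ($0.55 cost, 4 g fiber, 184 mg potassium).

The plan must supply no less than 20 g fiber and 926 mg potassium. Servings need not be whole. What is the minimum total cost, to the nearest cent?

Minimising a linear cost over {fiber ≥ 20, potassium ≥ 926, servings ≥ 0} — the optimum is at a vertex, using one or two foods.
avocado only: max(20/7, 926/356) = 2.857 servings → $2.71.
hummus only: max(20/4, 926/184) = 5.033 servings → $2.77.
avocado + hummus with both tight: 0.1765 servings and 4.691 servings → $2.75.
Cheapest feasible corner: $2.71.

$2.71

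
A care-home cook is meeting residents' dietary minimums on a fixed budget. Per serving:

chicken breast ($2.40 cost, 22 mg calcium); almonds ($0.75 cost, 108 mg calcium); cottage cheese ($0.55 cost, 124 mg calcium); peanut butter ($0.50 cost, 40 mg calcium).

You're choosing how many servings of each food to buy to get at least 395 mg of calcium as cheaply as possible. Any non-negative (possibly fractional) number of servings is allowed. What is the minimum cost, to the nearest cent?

Cost per mg of calcium: cottage cheese $0.0044, almonds $0.0069, peanut butter $0.0125, chicken breast $0.1091.
With no serving limits, use only cottage cheese: 395 mg / 124 mg = 3.185 servings × $0.55 = $1.75.

$1.75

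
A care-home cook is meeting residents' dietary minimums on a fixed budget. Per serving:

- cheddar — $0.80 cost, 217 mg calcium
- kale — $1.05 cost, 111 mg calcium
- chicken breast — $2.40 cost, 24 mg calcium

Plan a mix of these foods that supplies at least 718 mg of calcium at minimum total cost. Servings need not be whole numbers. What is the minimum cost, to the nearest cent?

$2.65

Cost per mg of calcium: cheddar $0.0037, kale $0.0095, chicken breast $0.1000.
With no serving limits, use only cheddar: 718 mg / 217 mg = 3.309 servings × $0.80 = $2.65.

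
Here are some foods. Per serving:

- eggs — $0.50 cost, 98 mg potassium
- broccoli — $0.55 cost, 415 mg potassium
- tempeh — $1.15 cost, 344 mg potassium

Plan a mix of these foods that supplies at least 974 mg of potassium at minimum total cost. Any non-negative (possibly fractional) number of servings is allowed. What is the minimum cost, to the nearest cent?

Cost per mg of potassium: broccoli $0.0013, tempeh $0.0033, eggs $0.0051.
With no serving limits, use only broccoli: 974 mg / 415 mg = 2.347 servings × $0.55 = $1.29.

$1.29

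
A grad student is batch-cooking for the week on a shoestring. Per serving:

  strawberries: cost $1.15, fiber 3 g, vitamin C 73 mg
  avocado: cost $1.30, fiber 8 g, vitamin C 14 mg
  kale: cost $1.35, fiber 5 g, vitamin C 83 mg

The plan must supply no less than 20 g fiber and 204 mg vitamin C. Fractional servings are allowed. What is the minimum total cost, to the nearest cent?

$4.47

strawberries only: max(20/3, 204/73) = 6.667 servings → $7.67.
avocado only: max(20/8, 204/14) = 14.57 servings → $18.94.
kale only: max(20/5, 204/83) = 4 servings → $5.40.
strawberries + avocado with both tight: 2.494 servings and 1.565 servings → $4.90.
strawberries + kale: intersection lies outside the first quadrant.
avocado + kale with both tight: 1.077 servings and 2.276 servings → $4.47.
The minimum over all feasible corners is $4.47.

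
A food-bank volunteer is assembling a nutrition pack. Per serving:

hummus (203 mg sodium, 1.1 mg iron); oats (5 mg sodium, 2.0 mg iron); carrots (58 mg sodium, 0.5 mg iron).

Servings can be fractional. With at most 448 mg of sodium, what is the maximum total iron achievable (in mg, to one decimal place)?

Iron per mg sodium: oats 0.4, carrots 0.008621, hummus 0.005419.
With no serving limits, spend the whole sodium allowance on oats: 448 mg / 5 mg × 2.0 mg = 179.2 mg.

179.2 mg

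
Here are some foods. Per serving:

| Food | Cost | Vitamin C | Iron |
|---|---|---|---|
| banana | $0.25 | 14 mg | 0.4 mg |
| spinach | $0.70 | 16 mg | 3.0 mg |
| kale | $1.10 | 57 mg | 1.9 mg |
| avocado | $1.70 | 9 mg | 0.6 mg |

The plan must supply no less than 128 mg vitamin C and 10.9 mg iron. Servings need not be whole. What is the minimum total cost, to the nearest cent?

$3.47

This is a tiny linear program; its minimum lies at a vertex of the feasible set. List the vertices and price them.
banana only: max(128/14, 10.9/0.4) = 27.25 servings → $6.81.
spinach only: max(128/16, 10.9/3.0) = 8 servings → $5.60.
kale only: max(128/57, 10.9/1.9) = 5.737 servings → $6.31.
avocado only: max(128/9, 10.9/0.6) = 18.17 servings → $30.88.
banana + spinach with both tight: 5.888 servings and 2.848 servings → $3.47.
banana + kale with both targets exact would need a negative amount; discard.
banana + avocado with both targets exact would need a negative amount; discard.
spinach + kale with both tight: 2.689 servings and 1.491 servings → $3.52.
spinach + avocado with both tight: 1.224 servings and 12.05 servings → $21.34.
kale + avocado with both targets exact would need a negative amount; discard.
So the least-cost plan costs $3.47.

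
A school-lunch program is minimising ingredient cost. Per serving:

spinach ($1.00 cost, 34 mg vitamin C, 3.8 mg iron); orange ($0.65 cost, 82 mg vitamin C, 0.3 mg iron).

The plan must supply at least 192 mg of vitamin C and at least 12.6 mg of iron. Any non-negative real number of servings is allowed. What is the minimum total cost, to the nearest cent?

$3.89

An LP optimum is at a vertex; with two nutrient constraints at most two foods are used. Check each candidate.
spinach only: max(192/34, 12.6/3.8) = 5.647 servings → $5.65.
orange only: max(192/82, 12.6/0.3) = 42 servings → $27.30.
spinach + orange with both tight: 3.237 servings and 0.9993 servings → $3.89.
So the least-cost plan costs $3.89.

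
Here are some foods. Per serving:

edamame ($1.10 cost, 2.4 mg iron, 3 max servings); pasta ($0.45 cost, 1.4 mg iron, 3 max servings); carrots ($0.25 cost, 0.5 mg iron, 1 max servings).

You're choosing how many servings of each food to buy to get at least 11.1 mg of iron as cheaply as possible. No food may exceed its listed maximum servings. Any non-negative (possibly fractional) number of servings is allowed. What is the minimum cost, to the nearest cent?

$4.51

Cost per mg of iron: pasta $0.3214, edamame $0.4583, carrots $0.5000.
Take 3 servings of pasta: +4.2 mg iron for $1.35 (total $1.35, still need 6.9 mg).
Take 2.875 servings of edamame: +6.9 mg iron for $3.16 (total $4.51, still need 0.0 mg).
Filling from the cheapest source first is optimal under one linear minimum: $4.51.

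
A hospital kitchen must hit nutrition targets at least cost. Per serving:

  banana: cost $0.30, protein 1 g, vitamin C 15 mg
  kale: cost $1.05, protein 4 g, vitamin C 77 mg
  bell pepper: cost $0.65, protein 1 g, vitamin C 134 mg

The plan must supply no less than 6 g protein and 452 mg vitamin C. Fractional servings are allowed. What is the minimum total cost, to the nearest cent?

$2.71

At the optimum either one food covers both requirements or two foods hit both targets exactly; no other combination can be cheaper.
banana only: max(6/1, 452/15) = 30.13 servings → $9.04.
kale only: max(6/4, 452/77) = 5.87 servings → $6.16.
bell pepper only: max(6/1, 452/134) = 6 servings → $3.90.
banana + kale: intersection lies outside the first quadrant.
banana + bell pepper with both tight: 2.958 servings and 3.042 servings → $2.86.
kale + bell pepper with both tight: 0.7669 servings and 2.932 servings → $2.71.
So the least-cost plan costs $2.71.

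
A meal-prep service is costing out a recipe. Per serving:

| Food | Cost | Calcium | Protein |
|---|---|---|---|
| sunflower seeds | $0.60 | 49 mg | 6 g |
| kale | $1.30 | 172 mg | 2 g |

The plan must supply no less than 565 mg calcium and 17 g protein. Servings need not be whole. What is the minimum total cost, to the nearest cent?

Compare the cost at each extreme point of the feasible region.
sunflower seeds only: max(565/49, 17/6) = 11.53 servings → $6.92.
kale only: max(565/172, 17/2) = 8.5 servings → $11.05.
sunflower seeds + kale with both tight: 1.921 servings and 2.738 servings → $4.71.
Cheapest feasible corner: $4.71.

$4.71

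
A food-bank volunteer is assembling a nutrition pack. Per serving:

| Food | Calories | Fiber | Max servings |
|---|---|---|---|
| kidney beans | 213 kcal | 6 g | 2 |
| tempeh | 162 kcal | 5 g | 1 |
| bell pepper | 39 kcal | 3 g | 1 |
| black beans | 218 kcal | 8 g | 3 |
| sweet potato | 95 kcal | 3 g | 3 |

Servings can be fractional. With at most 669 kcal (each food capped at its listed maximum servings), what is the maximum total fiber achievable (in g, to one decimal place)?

26.1 g

Fiber per kcal: bell pepper 0.07692, black beans 0.0367, sweet potato 0.03158, tempeh 0.03086, kidney beans 0.02817.
Take 1 serving of bell pepper: uses 39 kcal, +3.0 g fiber (running total 3.0 g).
Take 2.89 servings of black beans: uses 630 kcal, +23.1 g fiber (running total 26.1 g).
Greedy by best ratio exhausts the calories allowance optimally: 26.1 g.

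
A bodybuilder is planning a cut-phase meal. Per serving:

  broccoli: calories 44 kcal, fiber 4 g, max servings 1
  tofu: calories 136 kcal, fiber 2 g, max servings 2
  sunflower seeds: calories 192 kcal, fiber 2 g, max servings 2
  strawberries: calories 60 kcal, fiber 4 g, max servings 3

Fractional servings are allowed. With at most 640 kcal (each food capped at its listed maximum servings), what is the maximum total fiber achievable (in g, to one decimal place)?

21.5 g

Fiber per kcal: broccoli 0.09091, strawberries 0.06667, tofu 0.01471, sunflower seeds 0.01042.
Take 1 serving of broccoli: uses 44 kcal, +4.0 g fiber (running total 4.0 g).
Take 3 servings of strawberries: uses 180 kcal, +12.0 g fiber (running total 16.0 g).
Take 2 servings of tofu: uses 272 kcal, +4.0 g fiber (running total 20.0 g).
Take 0.75 servings of sunflower seeds: uses 144 kcal, +1.5 g fiber (running total 21.5 g).
Greedy by best ratio exhausts the calories allowance optimally: 21.5 g.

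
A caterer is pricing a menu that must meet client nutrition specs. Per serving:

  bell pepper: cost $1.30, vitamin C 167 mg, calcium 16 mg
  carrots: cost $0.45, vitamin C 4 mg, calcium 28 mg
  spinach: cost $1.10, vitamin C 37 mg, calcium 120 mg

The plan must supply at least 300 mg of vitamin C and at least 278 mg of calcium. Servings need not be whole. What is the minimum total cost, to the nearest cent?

This is a tiny linear program; its minimum lies at a vertex of the feasible set. List the vertices and price them.
bell pepper only: max(300/167, 278/16) = 17.38 servings → $22.59.
carrots only: max(300/4, 278/28) = 75 servings → $33.75.
spinach only: max(300/37, 278/120) = 8.108 servings → $8.92.
bell pepper + carrots with both tight: 1.58 servings and 9.026 servings → $6.12.
bell pepper + spinach with both tight: 1.322 servings and 2.14 servings → $4.07.
carrots + spinach: the both-tight solution has a negative serving — not a feasible corner.
So the least-cost plan costs $4.07.

$4.07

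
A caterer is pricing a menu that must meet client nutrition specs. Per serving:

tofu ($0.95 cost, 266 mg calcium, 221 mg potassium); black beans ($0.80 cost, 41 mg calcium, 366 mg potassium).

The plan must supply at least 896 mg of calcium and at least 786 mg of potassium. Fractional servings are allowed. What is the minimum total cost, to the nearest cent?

The cheapest plan sits at a corner of the feasible region — with two constraints it uses at most two foods.
tofu only: max(896/266, 786/221) = 3.557 servings → $3.38.
black beans only: max(896/41, 786/366) = 21.85 servings → $17.48.
tofu + black beans with both tight: 3.349 servings and 0.1253 servings → $3.28.
The minimum over all feasible corners is $3.28.

$3.28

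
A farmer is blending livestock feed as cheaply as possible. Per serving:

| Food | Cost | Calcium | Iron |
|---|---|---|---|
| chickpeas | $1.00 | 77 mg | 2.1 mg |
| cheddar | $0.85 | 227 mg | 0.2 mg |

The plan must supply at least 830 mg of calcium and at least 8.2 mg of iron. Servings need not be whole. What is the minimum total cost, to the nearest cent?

$5.72

Compare the cost at each extreme point of the feasible region.
chickpeas only: max(830/77, 8.2/2.1) = 10.78 servings → $10.78.
cheddar only: max(830/227, 8.2/0.2) = 41 servings → $34.85.
chickpeas + cheddar with both tight: 3.675 servings and 2.41 servings → $5.72.
The minimum over all feasible corners is $5.72.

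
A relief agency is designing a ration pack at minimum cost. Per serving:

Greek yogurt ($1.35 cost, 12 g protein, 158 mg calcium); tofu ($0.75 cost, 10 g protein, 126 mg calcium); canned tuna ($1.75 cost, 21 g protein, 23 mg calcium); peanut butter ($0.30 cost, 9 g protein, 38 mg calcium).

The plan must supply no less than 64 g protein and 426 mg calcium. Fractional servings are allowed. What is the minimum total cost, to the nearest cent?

With two linear requirements the optimum uses one or two foods; enumerate the corners.
Greek yogurt only: max(64/12, 426/158) = 5.333 servings → $7.20.
tofu only: max(64/10, 426/126) = 6.4 servings → $4.80.
canned tuna only: max(64/21, 426/23) = 18.52 servings → $32.41.
peanut butter only: max(64/9, 426/38) = 11.21 servings → $3.36.
Greek yogurt + tofu: intersection lies outside the first quadrant.
Greek yogurt + canned tuna with both tight: 2.457 servings and 1.644 servings → $6.19.
Greek yogurt + peanut butter with both tight: 1.451 servings and 5.176 servings → $3.51.
tofu + canned tuna with both tight: 3.094 servings and 1.575 servings → $5.08.
tofu + peanut butter with both tight: 1.859 servings and 5.045 servings → $2.91.
canned tuna + peanut butter: the both-tight solution has a negative serving — not a feasible corner.
Cheapest feasible corner: $2.91.

$2.91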